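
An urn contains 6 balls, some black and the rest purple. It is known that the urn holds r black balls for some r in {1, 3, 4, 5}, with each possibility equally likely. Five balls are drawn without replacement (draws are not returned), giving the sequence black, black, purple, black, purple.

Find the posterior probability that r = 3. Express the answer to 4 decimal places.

Compute the likelihood of the observed sequence for each case: P(data | r = 1) = (1/6)(0/5) = 0; P(data | r = 3) = (3/6)(2/5)(3/4)(1/3)(2/2) = 1/20; P(data | r = 4) = (4/6)(3/5)(2/4)(2/3)(1/2) = 1/15; P(data | r = 5) = (5/6)(4/5)(1/4)(3/3)(0/2) = 0.
Weighting by the prior gives 1/4 · 0 = 0, 1/4 · 1/20 = 1/80, 1/4 · 1/15 = 1/60, 1/4 · 0 = 0; summing to 7/240.
Therefore the posterior P(r = 3 | data) = (1/80) / (7/240) = 3/7.

0.4286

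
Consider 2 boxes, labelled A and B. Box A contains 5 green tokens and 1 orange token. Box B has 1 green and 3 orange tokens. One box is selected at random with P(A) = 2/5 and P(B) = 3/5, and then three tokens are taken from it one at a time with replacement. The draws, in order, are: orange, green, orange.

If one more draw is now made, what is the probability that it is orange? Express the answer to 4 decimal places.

0.6923

Under each hypothesis, the probability of the observed sequence is: P(data | box A) = (1/6)(5/6)(1/6) = 0.023148; P(data | box B) = (3/4)(1/4)(3/4) = 0.14062.
The prior-weighted likelihoods are 2/5 · 0.023148 = 0.0092593, 3/5 · 0.14062 = 0.084375; summing to 0.093634.
The posterior is then P(box A | data) = 0.098888, P(box B | data) = 0.90111.
The predictive probability is P(orange next | data) = (1/6)(0.098888) + (3/4)(0.90111) = 0.69232.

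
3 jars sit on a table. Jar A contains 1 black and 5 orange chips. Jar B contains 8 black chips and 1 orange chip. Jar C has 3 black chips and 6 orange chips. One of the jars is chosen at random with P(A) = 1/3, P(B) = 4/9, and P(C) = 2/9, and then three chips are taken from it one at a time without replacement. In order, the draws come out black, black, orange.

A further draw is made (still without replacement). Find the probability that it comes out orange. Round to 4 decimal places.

Compute the likelihood of the observed sequence for each case: P(data | jar A) = (1/6)(0/5) = 0; P(data | jar B) = (8/9)(7/8)(1/7) = 1/9; P(data | jar C) = (3/9)(2/8)(6/7) = 1/14.
Multiplying each by its prior: 1/3 · 0 = 0, 4/9 · 1/9 = 4/81, 2/9 · 1/14 = 1/63; these sum to 37/567.
The posterior is then P(jar A | data) = 0, P(jar B | data) = 28/37, P(jar C | data) = 9/37.
Averaging over the posterior, P(orange next | data) = (0)(28/37) + (5/6)(9/37) = 15/74.

0.2027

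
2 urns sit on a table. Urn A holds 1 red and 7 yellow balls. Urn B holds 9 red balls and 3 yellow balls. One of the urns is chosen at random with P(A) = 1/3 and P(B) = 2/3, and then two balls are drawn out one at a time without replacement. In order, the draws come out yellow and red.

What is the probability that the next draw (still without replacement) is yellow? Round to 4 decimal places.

0.3872

For each hypothesis, P(data | H) works out to: P(data | urn A) = (7/8)(1/7) = 1/8; P(data | urn B) = (3/12)(9/11) = 9/44.
The prior-weighted likelihoods are 1/3 · 1/8 = 1/24, 2/3 · 9/44 = 3/22; with total 47/264.
The posterior is then P(urn A | data) = 11/47, P(urn B | data) = 36/47.
Averaging over the posterior, P(yellow next | data) = (1)(11/47) + (1/5)(36/47) = 91/235.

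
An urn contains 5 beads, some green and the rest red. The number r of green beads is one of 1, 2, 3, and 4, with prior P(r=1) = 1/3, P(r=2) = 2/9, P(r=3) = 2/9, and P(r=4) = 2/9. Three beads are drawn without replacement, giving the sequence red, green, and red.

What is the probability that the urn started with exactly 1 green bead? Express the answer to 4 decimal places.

For each hypothesis, P(data | H) works out to: P(data | r = 1) = (4/5)(1/4)(3/3) = 1/5; P(data | r = 2) = (3/5)(2/4)(2/3) = 1/5; P(data | r = 3) = (2/5)(3/4)(1/3) = 1/10; P(data | r = 4) = (1/5)(4/4)(0/3) = 0.
The prior-weighted likelihoods are 1/3 · 1/5 = 1/15, 2/9 · 1/5 = 2/45, 2/9 · 1/10 = 1/45, 2/9 · 0 = 0; with total 2/15.
Therefore the posterior P(r = 1 | data) = (1/15) / (2/15) = 1/2.

0.5000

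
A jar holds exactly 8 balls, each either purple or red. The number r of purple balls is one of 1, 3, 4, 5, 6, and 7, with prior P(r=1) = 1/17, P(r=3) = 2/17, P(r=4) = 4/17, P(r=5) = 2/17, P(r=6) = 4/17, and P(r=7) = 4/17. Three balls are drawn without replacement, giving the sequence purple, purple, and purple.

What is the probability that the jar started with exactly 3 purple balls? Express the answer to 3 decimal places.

0.008

For each hypothesis, P(data | H) works out to: P(data | r = 1) = (1/8)(0/7) = 0; P(data | r = 3) = (3/8)(2/7)(1/6) = 1/56; P(data | r = 4) = (4/8)(3/7)(2/6) = 1/14; P(data | r = 5) = (5/8)(4/7)(3/6) = 5/28; P(data | r = 6) = (6/8)(5/7)(4/6) = 5/14; P(data | r = 7) = (7/8)(6/7)(5/6) = 5/8.
Multiplying each by its prior: 1/17 · 0 = 0, 2/17 · 1/56 = 1/476, 4/17 · 1/14 = 2/119, 2/17 · 5/28 = 5/238, 4/17 · 5/14 = 10/119, 4/17 · 5/8 = 5/34; with total 129/476.
Hence P(r = 3 | data) = (1/476) / (129/476) = 1/129.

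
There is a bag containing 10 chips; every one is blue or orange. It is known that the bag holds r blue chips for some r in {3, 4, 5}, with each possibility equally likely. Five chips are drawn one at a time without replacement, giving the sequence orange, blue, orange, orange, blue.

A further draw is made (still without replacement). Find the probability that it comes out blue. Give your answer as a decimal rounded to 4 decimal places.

0.3969

Under each hypothesis, the probability of the observed sequence is: P(data | r = 3) = (7/10)(3/9)(6/8)(5/7)(2/6) = 0.041667; P(data | r = 4) = (6/10)(4/9)(5/8)(4/7)(3/6) = 0.047619; P(data | r = 5) = (5/10)(5/9)(4/8)(3/7)(4/6) = 0.039683.
Weighting by the prior gives 1/3 · 0.041667 = 0.013889, 1/3 · 0.047619 = 0.015873, 1/3 · 0.039683 = 0.013228; these sum to 0.042989.
Normalising, the posterior is P(r = 3 | data) = 0.32308, P(r = 4 | data) = 0.36923, P(r = 5 | data) = 0.30769.
Averaging over the posterior, P(blue next | data) = (1/5)(0.32308) + (2/5)(0.36923) + (3/5)(0.30769) = 0.39692.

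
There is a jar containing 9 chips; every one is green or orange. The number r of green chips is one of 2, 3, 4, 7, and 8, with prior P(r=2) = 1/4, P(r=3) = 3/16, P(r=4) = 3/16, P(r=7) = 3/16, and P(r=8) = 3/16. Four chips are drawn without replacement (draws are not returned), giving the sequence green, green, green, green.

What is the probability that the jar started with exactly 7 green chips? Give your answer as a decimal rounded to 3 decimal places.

Compute the likelihood of the observed sequence for each case: P(data | r = 2) = (2/9)(1/8)(0/7) = 0; P(data | r = 3) = (3/9)(2/8)(1/7)(0/6) = 0; P(data | r = 4) = (4/9)(3/8)(2/7)(1/6) = 1/126; P(data | r = 7) = (7/9)(6/8)(5/7)(4/6) = 5/18; P(data | r = 8) = (8/9)(7/8)(6/7)(5/6) = 5/9.
Weighting by the prior gives 1/4 · 0 = 0, 3/16 · 0 = 0, 3/16 · 1/126 = 1/672, 3/16 · 5/18 = 5/96, 3/16 · 5/9 = 5/48; with total 53/336.
By Bayes' rule, P(r = 7 | data) = (5/96) / (53/336) = 35/106.

0.330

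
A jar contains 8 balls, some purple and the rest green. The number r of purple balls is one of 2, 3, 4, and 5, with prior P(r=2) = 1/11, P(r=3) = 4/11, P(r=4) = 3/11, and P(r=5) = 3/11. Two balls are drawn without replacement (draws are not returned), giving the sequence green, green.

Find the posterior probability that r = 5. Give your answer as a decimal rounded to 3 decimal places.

0.110

Compute the likelihood of the observed sequence for each case: P(data | r = 2) = (6/8)(5/7) = 15/28; P(data | r = 3) = (5/8)(4/7) = 5/14; P(data | r = 4) = (4/8)(3/7) = 3/14; P(data | r = 5) = (3/8)(2/7) = 3/28.
The prior-weighted likelihoods are 1/11 · 15/28 = 15/308, 4/11 · 5/14 = 10/77, 3/11 · 3/14 = 9/154, 3/11 · 3/28 = 9/308; with total 41/154.
Hence P(r = 5 | data) = (9/308) / (41/154) = 9/82.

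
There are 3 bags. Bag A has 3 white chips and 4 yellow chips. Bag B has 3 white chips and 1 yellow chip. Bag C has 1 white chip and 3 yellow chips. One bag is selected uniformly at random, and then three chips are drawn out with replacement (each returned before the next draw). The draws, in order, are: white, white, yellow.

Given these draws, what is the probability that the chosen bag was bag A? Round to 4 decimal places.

Under each hypothesis, the probability of the observed sequence is: P(data | bag A) = (3/7)(3/7)(4/7) = 0.10496; P(data | bag B) = (3/4)(3/4)(1/4) = 0.14062; P(data | bag C) = (1/4)(1/4)(3/4) = 0.046875.
Weighting by the prior gives 1/3 · 0.10496 = 0.034985, 1/3 · 0.14062 = 0.046875, 1/3 · 0.046875 = 0.015625; with total 0.097485.
So P(bag A | data) = (0.034985) / (0.097485) = 0.35888.

0.3589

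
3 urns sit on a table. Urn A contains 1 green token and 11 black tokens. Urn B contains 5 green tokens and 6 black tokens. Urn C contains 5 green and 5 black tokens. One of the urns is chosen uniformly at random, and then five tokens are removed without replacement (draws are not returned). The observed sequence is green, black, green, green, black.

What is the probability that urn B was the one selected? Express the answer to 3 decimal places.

For each hypothesis, P(data | H) works out to: P(data | urn A) = (1/12)(11/11)(0/10) = 0; P(data | urn B) = (5/11)(6/10)(4/9)(3/8)(5/7) = 0.032468; P(data | urn C) = (5/10)(5/9)(4/8)(3/7)(4/6) = 0.039683.
Weighting by the prior gives 1/3 · 0 = 0, 1/3 · 0.032468 = 0.010823, 1/3 · 0.039683 = 0.013228; these sum to 0.02405.
Hence P(urn B | data) = (0.010823) / (0.02405) = 0.45.

0.450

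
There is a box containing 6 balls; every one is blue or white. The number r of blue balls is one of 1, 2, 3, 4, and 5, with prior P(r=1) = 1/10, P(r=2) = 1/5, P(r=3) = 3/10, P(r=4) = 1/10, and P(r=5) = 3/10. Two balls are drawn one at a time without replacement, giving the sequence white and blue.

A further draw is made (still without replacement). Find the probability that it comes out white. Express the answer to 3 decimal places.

For each hypothesis, P(data | H) works out to: P(data | r = 1) = (5/6)(1/5) = 1/6; P(data | r = 2) = (4/6)(2/5) = 4/15; P(data | r = 3) = (3/6)(3/5) = 3/10; P(data | r = 4) = (2/6)(4/5) = 4/15; P(data | r = 5) = (1/6)(5/5) = 1/6.
Weighting by the prior gives 1/10 · 1/6 = 1/60, 1/5 · 4/15 = 4/75, 3/10 · 3/10 = 9/100, 1/10 · 4/15 = 2/75, 3/10 · 1/6 = 1/20; these sum to 71/300.
Normalising, the posterior is P(r = 1 | data) = 5/71, P(r = 2 | data) = 16/71, P(r = 3 | data) = 27/71, P(r = 4 | data) = 8/71, P(r = 5 | data) = 15/71.
So P(white next | data) = Σ P(white next | H) P(H | data) = (1)(5/71) + (3/4)(16/71) + (1/2)(27/71) + (1/4)(8/71) + (0)(15/71) = 65/142.

0.458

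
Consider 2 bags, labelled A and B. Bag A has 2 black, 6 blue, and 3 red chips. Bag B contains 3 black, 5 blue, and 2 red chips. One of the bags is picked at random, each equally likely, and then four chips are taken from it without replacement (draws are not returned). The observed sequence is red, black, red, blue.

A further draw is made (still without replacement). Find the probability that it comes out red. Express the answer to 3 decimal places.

0.086

Compute the likelihood of the observed sequence for each case: P(data | bag A) = (3/11)(2/10)(2/9)(6/8) = 0.0090909; P(data | bag B) = (2/10)(3/9)(1/8)(5/7) = 0.0059524.
Multiplying each by its prior: 1/2 · 0.0090909 = 0.0045455, 1/2 · 0.0059524 = 0.0029762; with total 0.0075216.
Dividing through by the total gives posterior P(bag A | data) = 0.60432, P(bag B | data) = 0.39568.
The predictive probability is P(red next | data) = (1/7)(0.60432) + (0)(0.39568) = 0.086331.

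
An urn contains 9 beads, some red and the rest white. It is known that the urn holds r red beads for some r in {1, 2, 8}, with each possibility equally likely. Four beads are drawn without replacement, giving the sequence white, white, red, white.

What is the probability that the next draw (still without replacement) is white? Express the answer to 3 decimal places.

0.889

Under each hypothesis, the probability of the observed sequence is: P(data | r = 1) = (8/9)(7/8)(1/7)(6/6) = 1/9; P(data | r = 2) = (7/9)(6/8)(2/7)(5/6) = 5/36; P(data | r = 8) = (1/9)(0/8) = 0.
Multiplying each by its prior: 1/3 · 1/9 = 1/27, 1/3 · 5/36 = 5/108, 1/3 · 0 = 0; with total 1/12.
Dividing through by the total gives posterior P(r = 1 | data) = 4/9, P(r = 2 | data) = 5/9, P(r = 8 | data) = 0.
Averaging over the posterior, P(white next | data) = (1)(4/9) + (4/5)(5/9) = 8/9.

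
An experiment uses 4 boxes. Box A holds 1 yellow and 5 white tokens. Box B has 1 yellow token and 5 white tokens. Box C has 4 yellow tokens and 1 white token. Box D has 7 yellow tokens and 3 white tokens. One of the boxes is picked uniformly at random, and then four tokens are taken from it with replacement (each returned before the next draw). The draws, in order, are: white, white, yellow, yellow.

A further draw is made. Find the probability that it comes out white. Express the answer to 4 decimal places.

0.4664

For each hypothesis, P(data | H) works out to: P(data | box A) = (5/6)(5/6)(1/6)(1/6) = 0.01929; P(data | box B) = (5/6)(5/6)(1/6)(1/6) = 0.01929; P(data | box C) = (1/5)(1/5)(4/5)(4/5) = 0.0256; P(data | box D) = (3/10)(3/10)(7/10)(7/10) = 0.0441.
The prior-weighted likelihoods are 1/4 · 0.01929 = 0.0048225, 1/4 · 0.01929 = 0.0048225, 1/4 · 0.0256 = 0.0064, 1/4 · 0.0441 = 0.011025; these sum to 0.02707.
Normalising, the posterior is P(box A | data) = 0.17815, P(box B | data) = 0.17815, P(box C | data) = 0.23642, P(box D | data) = 0.40728.
Averaging over the posterior, P(white next | data) = (5/6)(0.17815) + (5/6)(0.17815) + (1/5)(0.23642) + (3/10)(0.40728) = 0.46638.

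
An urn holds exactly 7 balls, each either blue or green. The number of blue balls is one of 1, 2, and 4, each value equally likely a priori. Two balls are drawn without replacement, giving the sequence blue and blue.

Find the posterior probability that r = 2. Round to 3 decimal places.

0.143

Compute the likelihood of the observed sequence for each case: P(data | r = 1) = (1/7)(0/6) = 0; P(data | r = 2) = (2/7)(1/6) = 1/21; P(data | r = 4) = (4/7)(3/6) = 2/7.
The prior-weighted likelihoods are 1/3 · 0 = 0, 1/3 · 1/21 = 1/63, 1/3 · 2/7 = 2/21; with total 1/9.
Therefore the posterior P(r = 2 | data) = (1/63) / (1/9) = 1/7.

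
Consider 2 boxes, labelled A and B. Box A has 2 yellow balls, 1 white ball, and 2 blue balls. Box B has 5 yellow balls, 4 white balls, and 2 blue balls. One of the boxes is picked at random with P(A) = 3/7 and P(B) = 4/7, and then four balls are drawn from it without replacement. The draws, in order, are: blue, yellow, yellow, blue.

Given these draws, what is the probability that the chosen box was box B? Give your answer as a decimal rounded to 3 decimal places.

The likelihood of the observed sequence under each hypothesis: P(data | box A) = (2/5)(2/4)(1/3)(1/2) = 1/30; P(data | box B) = (2/11)(5/10)(4/9)(1/8) = 1/198.
Weighting by the prior gives 3/7 · 1/30 = 1/70, 4/7 · 1/198 = 2/693; with total 17/990.
So P(box B | data) = (2/693) / (17/990) = 20/119.

0.168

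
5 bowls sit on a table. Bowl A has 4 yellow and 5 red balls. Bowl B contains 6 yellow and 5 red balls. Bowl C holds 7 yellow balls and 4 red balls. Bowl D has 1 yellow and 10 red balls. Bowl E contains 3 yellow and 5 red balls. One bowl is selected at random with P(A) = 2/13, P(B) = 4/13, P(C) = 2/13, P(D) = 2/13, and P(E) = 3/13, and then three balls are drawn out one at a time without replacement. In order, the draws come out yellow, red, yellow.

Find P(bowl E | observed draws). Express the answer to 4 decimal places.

0.1845

Under each hypothesis, the probability of the observed sequence is: P(data | bowl A) = (4/9)(5/8)(3/7) = 0.11905; P(data | bowl B) = (6/11)(5/10)(5/9) = 0.15152; P(data | bowl C) = (7/11)(4/10)(6/9) = 0.1697; P(data | bowl D) = (1/11)(10/10)(0/9) = 0; P(data | bowl E) = (3/8)(5/7)(2/6) = 0.089286.
Multiplying each by its prior: 2/13 · 0.11905 = 0.018315, 4/13 · 0.15152 = 0.04662, 2/13 · 0.1697 = 0.026107, 2/13 · 0 = 0, 3/13 · 0.089286 = 0.020604; summing to 0.11165.
By Bayes' rule, P(bowl E | data) = (0.020604) / (0.11165) = 0.18455.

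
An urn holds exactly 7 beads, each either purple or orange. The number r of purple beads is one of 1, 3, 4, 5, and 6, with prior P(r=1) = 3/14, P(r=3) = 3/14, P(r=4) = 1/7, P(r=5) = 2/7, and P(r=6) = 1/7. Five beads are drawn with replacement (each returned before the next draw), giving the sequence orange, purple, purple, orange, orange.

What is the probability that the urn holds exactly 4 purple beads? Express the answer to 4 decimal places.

The likelihood of the observed sequence under each hypothesis: P(data | r = 1) = (6/7)(1/7)(1/7)(6/7)(6/7) = 0.012852; P(data | r = 3) = (4/7)(3/7)(3/7)(4/7)(4/7) = 0.034271; P(data | r = 4) = (3/7)(4/7)(4/7)(3/7)(3/7) = 0.025704; P(data | r = 5) = (2/7)(5/7)(5/7)(2/7)(2/7) = 0.0119; P(data | r = 6) = (1/7)(6/7)(6/7)(1/7)(1/7) = 0.002142.
Multiplying each by its prior: 3/14 · 0.012852 = 0.002754, 3/14 · 0.034271 = 0.0073439, 1/7 · 0.025704 = 0.0036719, 2/7 · 0.0119 = 0.0033999, 1/7 · 0.002142 = 0.00030599; these sum to 0.017476.
By Bayes' rule, P(r = 4 | data) = (0.0036719) / (0.017476) = 0.21012.

0.2101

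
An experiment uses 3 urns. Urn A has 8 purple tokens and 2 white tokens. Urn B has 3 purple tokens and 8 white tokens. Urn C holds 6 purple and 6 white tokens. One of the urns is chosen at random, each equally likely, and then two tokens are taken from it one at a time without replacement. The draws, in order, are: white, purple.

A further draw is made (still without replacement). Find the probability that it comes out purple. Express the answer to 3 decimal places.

Compute the likelihood of the observed sequence for each case: P(data | urn A) = (2/10)(8/9) = 0.17778; P(data | urn B) = (8/11)(3/10) = 0.21818; P(data | urn C) = (6/12)(6/11) = 0.27273.
The prior-weighted likelihoods are 1/3 · 0.17778 = 0.059259, 1/3 · 0.21818 = 0.072727, 1/3 · 0.27273 = 0.090909; with total 0.2229.
The posterior is then P(urn A | data) = 0.26586, P(urn B | data) = 0.32628, P(urn C | data) = 0.40785.
Averaging over the posterior, P(purple next | data) = (7/8)(0.26586) + (2/9)(0.32628) + (1/2)(0.40785) = 0.50906.

0.509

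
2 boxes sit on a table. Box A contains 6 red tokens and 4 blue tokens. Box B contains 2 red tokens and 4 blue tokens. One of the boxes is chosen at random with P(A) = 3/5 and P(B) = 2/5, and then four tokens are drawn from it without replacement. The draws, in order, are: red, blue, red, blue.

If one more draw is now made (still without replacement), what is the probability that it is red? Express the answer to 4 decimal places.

0.4110

For each hypothesis, P(data | H) works out to: P(data | box A) = (6/10)(4/9)(5/8)(3/7) = 0.071429; P(data | box B) = (2/6)(4/5)(1/4)(3/3) = 0.066667.
Weighting by the prior gives 3/5 · 0.071429 = 0.042857, 2/5 · 0.066667 = 0.026667; with total 0.069524.
The posterior is then P(box A | data) = 0.61644, P(box B | data) = 0.38356.
So P(red next | data) = Σ P(red next | H) P(H | data) = (2/3)(0.61644) + (0)(0.38356) = 0.41096.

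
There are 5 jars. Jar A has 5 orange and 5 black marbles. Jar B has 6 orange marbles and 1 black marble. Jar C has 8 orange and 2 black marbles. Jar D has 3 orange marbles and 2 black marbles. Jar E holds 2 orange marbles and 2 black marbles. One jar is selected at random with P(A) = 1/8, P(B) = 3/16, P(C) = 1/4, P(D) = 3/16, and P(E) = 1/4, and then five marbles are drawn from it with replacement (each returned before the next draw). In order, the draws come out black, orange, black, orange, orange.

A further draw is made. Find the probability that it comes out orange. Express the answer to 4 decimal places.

0.6183

Compute the likelihood of the observed sequence for each case: P(data | jar A) = (5/10)(5/10)(5/10)(5/10)(5/10) = 0.03125; P(data | jar B) = (1/7)(6/7)(1/7)(6/7)(6/7) = 0.012852; P(data | jar C) = (2/10)(8/10)(2/10)(8/10)(8/10) = 0.02048; P(data | jar D) = (2/5)(3/5)(2/5)(3/5)(3/5) = 0.03456; P(data | jar E) = (2/4)(2/4)(2/4)(2/4)(2/4) = 0.03125.
Multiplying each by its prior: 1/8 · 0.03125 = 0.0039062, 3/16 · 0.012852 = 0.0024097, 1/4 · 0.02048 = 0.00512, 3/16 · 0.03456 = 0.00648, 1/4 · 0.03125 = 0.0078125; summing to 0.025728.
The posterior is then P(jar A | data) = 0.15183, P(jar B | data) = 0.093659, P(jar C | data) = 0.199, P(jar D | data) = 0.25186, P(jar E | data) = 0.30365.
Averaging over the posterior, P(orange next | data) = (1/2)(0.15183) + (6/7)(0.093659) + (4/5)(0.199) + (3/5)(0.25186) + (1/2)(0.30365) = 0.61834.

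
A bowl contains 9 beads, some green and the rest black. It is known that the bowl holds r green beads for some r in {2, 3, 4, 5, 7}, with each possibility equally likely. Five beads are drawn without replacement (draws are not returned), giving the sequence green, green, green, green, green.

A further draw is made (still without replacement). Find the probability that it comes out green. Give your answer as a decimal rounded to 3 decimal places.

0.477

For each hypothesis, P(data | H) works out to: P(data | r = 2) = (2/9)(1/8)(0/7) = 0; P(data | r = 3) = (3/9)(2/8)(1/7)(0/6) = 0; P(data | r = 4) = (4/9)(3/8)(2/7)(1/6)(0/5) = 0; P(data | r = 5) = (5/9)(4/8)(3/7)(2/6)(1/5) = 1/126; P(data | r = 7) = (7/9)(6/8)(5/7)(4/6)(3/5) = 1/6.
The prior-weighted likelihoods are 1/5 · 0 = 0, 1/5 · 0 = 0, 1/5 · 0 = 0, 1/5 · 1/126 = 1/630, 1/5 · 1/6 = 1/30; these sum to 11/315.
Dividing through by the total gives posterior P(r = 2 | data) = 0, P(r = 3 | data) = 0, P(r = 4 | data) = 0, P(r = 5 | data) = 1/22, P(r = 7 | data) = 21/22.
The predictive probability is P(green next | data) = (0)(1/22) + (1/2)(21/22) = 21/44.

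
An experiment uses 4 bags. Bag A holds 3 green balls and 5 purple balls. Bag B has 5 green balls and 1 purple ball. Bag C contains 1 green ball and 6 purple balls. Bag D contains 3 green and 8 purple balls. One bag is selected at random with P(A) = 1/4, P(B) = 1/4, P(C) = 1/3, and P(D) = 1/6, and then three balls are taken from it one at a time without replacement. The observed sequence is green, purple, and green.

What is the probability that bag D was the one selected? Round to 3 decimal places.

Compute the likelihood of the observed sequence for each case: P(data | bag A) = (3/8)(5/7)(2/6) = 0.089286; P(data | bag B) = (5/6)(1/5)(4/4) = 0.16667; P(data | bag C) = (1/7)(6/6)(0/5) = 0; P(data | bag D) = (3/11)(8/10)(2/9) = 0.048485.
Weighting by the prior gives 1/4 · 0.089286 = 0.022321, 1/4 · 0.16667 = 0.041667, 1/3 · 0 = 0, 1/6 · 0.048485 = 0.0080808; with total 0.072069.
So P(bag D | data) = (0.0080808) / (0.072069) = 0.11213.

0.112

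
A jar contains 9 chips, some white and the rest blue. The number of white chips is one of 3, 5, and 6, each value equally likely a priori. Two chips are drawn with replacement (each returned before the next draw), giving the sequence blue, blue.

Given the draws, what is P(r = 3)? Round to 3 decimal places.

For each hypothesis, P(data | H) works out to: P(data | r = 3) = (6/9)(6/9) = 4/9; P(data | r = 5) = (4/9)(4/9) = 16/81; P(data | r = 6) = (3/9)(3/9) = 1/9.
The prior-weighted likelihoods are 1/3 · 4/9 = 4/27, 1/3 · 16/81 = 16/243, 1/3 · 1/9 = 1/27; summing to 61/243.
Hence P(r = 3 | data) = (4/27) / (61/243) = 36/61.

0.590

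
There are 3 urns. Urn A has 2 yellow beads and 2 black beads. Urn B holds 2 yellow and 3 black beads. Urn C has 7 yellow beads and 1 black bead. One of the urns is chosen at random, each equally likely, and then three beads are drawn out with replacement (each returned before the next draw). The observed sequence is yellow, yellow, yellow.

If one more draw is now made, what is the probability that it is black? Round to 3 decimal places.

0.215

Under each hypothesis, the probability of the observed sequence is: P(data | urn A) = (2/4)(2/4)(2/4) = 0.125; P(data | urn B) = (2/5)(2/5)(2/5) = 0.064; P(data | urn C) = (7/8)(7/8)(7/8) = 0.66992.
The prior-weighted likelihoods are 1/3 · 0.125 = 0.041667, 1/3 · 0.064 = 0.021333, 1/3 · 0.66992 = 0.22331; these sum to 0.28631.
Normalising, the posterior is P(urn A | data) = 0.14553, P(urn B | data) = 0.074512, P(urn C | data) = 0.77996.
The predictive probability is P(black next | data) = (1/2)(0.14553) + (3/5)(0.074512) + (1/8)(0.77996) = 0.21497.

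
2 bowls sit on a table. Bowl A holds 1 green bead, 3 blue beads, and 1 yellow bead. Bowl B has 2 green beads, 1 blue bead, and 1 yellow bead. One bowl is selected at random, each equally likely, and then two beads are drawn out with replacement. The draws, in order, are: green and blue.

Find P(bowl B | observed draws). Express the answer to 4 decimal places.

0.5102

Compute the likelihood of the observed sequence for each case: P(data | bowl A) = (1/5)(3/5) = 3/25; P(data | bowl B) = (2/4)(1/4) = 1/8.
Multiplying each by its prior: 1/2 · 3/25 = 3/50, 1/2 · 1/8 = 1/16; with total 49/400.
Hence P(bowl B | data) = (1/16) / (49/400) = 25/49.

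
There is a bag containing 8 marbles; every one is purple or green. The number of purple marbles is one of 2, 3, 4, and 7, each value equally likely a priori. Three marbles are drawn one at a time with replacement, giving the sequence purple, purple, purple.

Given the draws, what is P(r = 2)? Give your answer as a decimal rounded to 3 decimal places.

0.018

The likelihood of the observed sequence under each hypothesis: P(data | r = 2) = (2/8)(2/8)(2/8) = 0.015625; P(data | r = 3) = (3/8)(3/8)(3/8) = 0.052734; P(data | r = 4) = (4/8)(4/8)(4/8) = 0.125; P(data | r = 7) = (7/8)(7/8)(7/8) = 0.66992.
Multiplying each by its prior: 1/4 · 0.015625 = 0.0039062, 1/4 · 0.052734 = 0.013184, 1/4 · 0.125 = 0.03125, 1/4 · 0.66992 = 0.16748; summing to 0.21582.
Hence P(r = 2 | data) = (0.0039062) / (0.21582) = 0.0181.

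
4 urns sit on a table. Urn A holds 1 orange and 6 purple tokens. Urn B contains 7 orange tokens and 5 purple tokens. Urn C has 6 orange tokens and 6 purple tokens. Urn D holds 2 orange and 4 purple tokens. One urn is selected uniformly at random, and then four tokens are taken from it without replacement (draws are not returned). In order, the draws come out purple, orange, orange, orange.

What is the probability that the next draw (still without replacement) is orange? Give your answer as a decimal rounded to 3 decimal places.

0.449

For each hypothesis, P(data | H) works out to: P(data | urn A) = (6/7)(1/6)(0/5) = 0; P(data | urn B) = (5/12)(7/11)(6/10)(5/9) = 0.088384; P(data | urn C) = (6/12)(6/11)(5/10)(4/9) = 0.060606; P(data | urn D) = (4/6)(2/5)(1/4)(0/3) = 0.
The prior-weighted likelihoods are 1/4 · 0 = 0, 1/4 · 0.088384 = 0.022096, 1/4 · 0.060606 = 0.015152, 1/4 · 0 = 0; with total 0.037247.
Dividing through by the total gives posterior P(urn A | data) = 0, P(urn B | data) = 0.59322, P(urn C | data) = 0.40678, P(urn D | data) = 0.
So P(orange next | data) = Σ P(orange next | H) P(H | data) = (1/2)(0.59322) + (3/8)(0.40678) = 0.44915.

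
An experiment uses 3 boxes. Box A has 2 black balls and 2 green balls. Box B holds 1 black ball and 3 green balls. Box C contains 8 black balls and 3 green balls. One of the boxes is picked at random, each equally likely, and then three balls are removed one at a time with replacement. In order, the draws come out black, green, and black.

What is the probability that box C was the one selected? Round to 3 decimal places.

0.456

For each hypothesis, P(data | H) works out to: P(data | box A) = (2/4)(2/4)(2/4) = 0.125; P(data | box B) = (1/4)(3/4)(1/4) = 0.046875; P(data | box C) = (8/11)(3/11)(8/11) = 0.14425.
The prior-weighted likelihoods are 1/3 · 0.125 = 0.041667, 1/3 · 0.046875 = 0.015625, 1/3 · 0.14425 = 0.048084; these sum to 0.10538.
Hence P(box C | data) = (0.048084) / (0.10538) = 0.45631.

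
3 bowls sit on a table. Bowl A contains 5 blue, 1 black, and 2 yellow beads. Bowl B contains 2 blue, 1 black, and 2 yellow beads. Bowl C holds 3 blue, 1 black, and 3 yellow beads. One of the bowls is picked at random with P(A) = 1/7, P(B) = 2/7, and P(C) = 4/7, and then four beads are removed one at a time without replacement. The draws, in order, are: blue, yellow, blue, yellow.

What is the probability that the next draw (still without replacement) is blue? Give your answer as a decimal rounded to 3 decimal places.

Compute the likelihood of the observed sequence for each case: P(data | bowl A) = (5/8)(2/7)(4/6)(1/5) = 1/42; P(data | bowl B) = (2/5)(2/4)(1/3)(1/2) = 1/30; P(data | bowl C) = (3/7)(3/6)(2/5)(2/4) = 3/70.
Multiplying each by its prior: 1/7 · 1/42 = 1/294, 2/7 · 1/30 = 1/105, 4/7 · 3/70 = 6/245; summing to 11/294.
Dividing through by the total gives posterior P(bowl A | data) = 1/11, P(bowl B | data) = 14/55, P(bowl C | data) = 36/55.
Averaging over the posterior, P(blue next | data) = (3/4)(1/11) + (0)(14/55) + (1/3)(36/55) = 63/220.

0.286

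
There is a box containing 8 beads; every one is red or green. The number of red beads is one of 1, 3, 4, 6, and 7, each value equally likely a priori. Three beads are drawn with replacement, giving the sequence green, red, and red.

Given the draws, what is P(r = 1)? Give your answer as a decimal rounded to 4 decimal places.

Compute the likelihood of the observed sequence for each case: P(data | r = 1) = (7/8)(1/8)(1/8) = 0.013672; P(data | r = 3) = (5/8)(3/8)(3/8) = 0.087891; P(data | r = 4) = (4/8)(4/8)(4/8) = 0.125; P(data | r = 6) = (2/8)(6/8)(6/8) = 0.14062; P(data | r = 7) = (1/8)(7/8)(7/8) = 0.095703.
The prior-weighted likelihoods are 1/5 · 0.013672 = 0.0027344, 1/5 · 0.087891 = 0.017578, 1/5 · 0.125 = 0.025, 1/5 · 0.14062 = 0.028125, 1/5 · 0.095703 = 0.019141; with total 0.092578.
So P(r = 1 | data) = (0.0027344) / (0.092578) = 0.029536.

0.0295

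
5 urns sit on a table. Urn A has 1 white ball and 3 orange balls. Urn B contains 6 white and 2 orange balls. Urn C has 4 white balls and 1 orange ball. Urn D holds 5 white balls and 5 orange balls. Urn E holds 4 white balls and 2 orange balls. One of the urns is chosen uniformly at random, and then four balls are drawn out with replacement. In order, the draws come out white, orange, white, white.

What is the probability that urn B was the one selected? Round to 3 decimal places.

0.277

For each hypothesis, P(data | H) works out to: P(data | urn A) = (1/4)(3/4)(1/4)(1/4) = 0.011719; P(data | urn B) = (6/8)(2/8)(6/8)(6/8) = 0.10547; P(data | urn C) = (4/5)(1/5)(4/5)(4/5) = 0.1024; P(data | urn D) = (5/10)(5/10)(5/10)(5/10) = 0.0625; P(data | urn E) = (4/6)(2/6)(4/6)(4/6) = 0.098765.
The prior-weighted likelihoods are 1/5 · 0.011719 = 0.0023437, 1/5 · 0.10547 = 0.021094, 1/5 · 0.1024 = 0.02048, 1/5 · 0.0625 = 0.0125, 1/5 · 0.098765 = 0.019753; these sum to 0.076171.
Therefore the posterior P(urn B | data) = (0.021094) / (0.076171) = 0.27693.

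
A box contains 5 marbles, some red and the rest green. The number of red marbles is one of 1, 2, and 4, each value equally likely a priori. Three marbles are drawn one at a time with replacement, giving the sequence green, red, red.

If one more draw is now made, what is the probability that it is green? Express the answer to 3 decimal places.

Compute the likelihood of the observed sequence for each case: P(data | r = 1) = (4/5)(1/5)(1/5) = 4/125; P(data | r = 2) = (3/5)(2/5)(2/5) = 12/125; P(data | r = 4) = (1/5)(4/5)(4/5) = 16/125.
The prior-weighted likelihoods are 1/3 · 4/125 = 4/375, 1/3 · 12/125 = 4/125, 1/3 · 16/125 = 16/375; with total 32/375.
Dividing through by the total gives posterior P(r = 1 | data) = 1/8, P(r = 2 | data) = 3/8, P(r = 4 | data) = 1/2.
Averaging over the posterior, P(green next | data) = (4/5)(1/8) + (3/5)(3/8) + (1/5)(1/2) = 17/40.

0.425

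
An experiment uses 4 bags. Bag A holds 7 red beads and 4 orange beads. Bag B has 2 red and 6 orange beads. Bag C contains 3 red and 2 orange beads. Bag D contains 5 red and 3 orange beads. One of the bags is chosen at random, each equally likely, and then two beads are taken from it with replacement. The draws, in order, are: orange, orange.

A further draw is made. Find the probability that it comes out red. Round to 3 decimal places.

Under each hypothesis, the probability of the observed sequence is: P(data | bag A) = (4/11)(4/11) = 0.13223; P(data | bag B) = (6/8)(6/8) = 0.5625; P(data | bag C) = (2/5)(2/5) = 0.16; P(data | bag D) = (3/8)(3/8) = 0.14062.
Weighting by the prior gives 1/4 · 0.13223 = 0.033058, 1/4 · 0.5625 = 0.14062, 1/4 · 0.16 = 0.04, 1/4 · 0.14062 = 0.035156; these sum to 0.24884.
Normalising, the posterior is P(bag A | data) = 0.13285, P(bag B | data) = 0.56512, P(bag C | data) = 0.16075, P(bag D | data) = 0.14128.
The predictive probability is P(red next | data) = (7/11)(0.13285) + (1/4)(0.56512) + (3/5)(0.16075) + (5/8)(0.14128) = 0.41057.

0.411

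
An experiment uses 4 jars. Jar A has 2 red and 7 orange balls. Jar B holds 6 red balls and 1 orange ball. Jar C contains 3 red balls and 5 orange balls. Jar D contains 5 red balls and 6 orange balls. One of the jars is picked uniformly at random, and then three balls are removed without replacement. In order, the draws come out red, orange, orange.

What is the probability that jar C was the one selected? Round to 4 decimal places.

0.3595

The likelihood of the observed sequence under each hypothesis: P(data | jar A) = (2/9)(7/8)(6/7) = 0.16667; P(data | jar B) = (6/7)(1/6)(0/5) = 0; P(data | jar C) = (3/8)(5/7)(4/6) = 0.17857; P(data | jar D) = (5/11)(6/10)(5/9) = 0.15152.
Weighting by the prior gives 1/4 · 0.16667 = 0.041667, 1/4 · 0 = 0, 1/4 · 0.17857 = 0.044643, 1/4 · 0.15152 = 0.037879; summing to 0.12419.
So P(jar C | data) = (0.044643) / (0.12419) = 0.35948.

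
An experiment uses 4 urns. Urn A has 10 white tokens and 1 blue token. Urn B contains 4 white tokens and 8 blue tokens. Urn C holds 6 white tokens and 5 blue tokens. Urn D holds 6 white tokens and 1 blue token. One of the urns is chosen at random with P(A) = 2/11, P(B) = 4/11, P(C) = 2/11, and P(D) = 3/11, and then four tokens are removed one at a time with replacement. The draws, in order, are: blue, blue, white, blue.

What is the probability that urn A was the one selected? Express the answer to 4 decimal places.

Compute the likelihood of the observed sequence for each case: P(data | urn A) = (1/11)(1/11)(10/11)(1/11) = 0.00068301; P(data | urn B) = (8/12)(8/12)(4/12)(8/12) = 0.098765; P(data | urn C) = (5/11)(5/11)(6/11)(5/11) = 0.051226; P(data | urn D) = (1/7)(1/7)(6/7)(1/7) = 0.002499.
The prior-weighted likelihoods are 2/11 · 0.00068301 = 0.00012418, 4/11 · 0.098765 = 0.035915, 2/11 · 0.051226 = 0.0093138, 3/11 · 0.002499 = 0.00068153; with total 0.046034.
By Bayes' rule, P(urn A | data) = (0.00012418) / (0.046034) = 0.0026976.

0.0027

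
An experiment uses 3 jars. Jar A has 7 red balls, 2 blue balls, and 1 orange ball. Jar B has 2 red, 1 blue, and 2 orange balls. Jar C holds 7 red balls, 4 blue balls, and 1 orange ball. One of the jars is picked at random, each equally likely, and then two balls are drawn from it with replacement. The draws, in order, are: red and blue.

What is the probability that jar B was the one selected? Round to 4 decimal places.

The likelihood of the observed sequence under each hypothesis: P(data | jar A) = (7/10)(2/10) = 0.14; P(data | jar B) = (2/5)(1/5) = 0.08; P(data | jar C) = (7/12)(4/12) = 0.19444.
Weighting by the prior gives 1/3 · 0.14 = 0.046667, 1/3 · 0.08 = 0.026667, 1/3 · 0.19444 = 0.064815; these sum to 0.13815.
Therefore the posterior P(jar B | data) = (0.026667) / (0.13815) = 0.19303.

0.1930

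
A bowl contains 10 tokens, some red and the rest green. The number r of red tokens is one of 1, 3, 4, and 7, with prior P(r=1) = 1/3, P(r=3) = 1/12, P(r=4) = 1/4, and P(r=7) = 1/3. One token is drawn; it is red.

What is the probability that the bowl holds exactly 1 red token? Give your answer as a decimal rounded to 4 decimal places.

Compute the likelihood of this draw for each case: P(data | r = 1) = (1/10) = 1/10; P(data | r = 3) = (3/10) = 3/10; P(data | r = 4) = (4/10) = 2/5; P(data | r = 7) = (7/10) = 7/10.
Weighting by the prior gives 1/3 · 1/10 = 1/30, 1/12 · 3/10 = 1/40, 1/4 · 2/5 = 1/10, 1/3 · 7/10 = 7/30; with total 47/120.
By Bayes' rule, P(r = 1 | data) = (1/30) / (47/120) = 4/47.

0.0851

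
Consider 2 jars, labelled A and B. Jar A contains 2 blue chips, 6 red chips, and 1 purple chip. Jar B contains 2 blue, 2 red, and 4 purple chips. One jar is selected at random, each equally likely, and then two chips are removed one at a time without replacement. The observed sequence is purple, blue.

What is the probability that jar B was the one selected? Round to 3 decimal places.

0.837

Compute the likelihood of the observed sequence for each case: P(data | jar A) = (1/9)(2/8) = 1/36; P(data | jar B) = (4/8)(2/7) = 1/7.
The prior-weighted likelihoods are 1/2 · 1/36 = 1/72, 1/2 · 1/7 = 1/14; summing to 43/504.
By Bayes' rule, P(jar B | data) = (1/14) / (43/504) = 36/43.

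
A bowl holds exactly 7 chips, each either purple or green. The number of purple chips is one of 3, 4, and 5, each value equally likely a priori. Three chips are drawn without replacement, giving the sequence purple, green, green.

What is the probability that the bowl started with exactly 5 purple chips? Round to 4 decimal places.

0.1429

The likelihood of the observed sequence under each hypothesis: P(data | r = 3) = (3/7)(4/6)(3/5) = 6/35; P(data | r = 4) = (4/7)(3/6)(2/5) = 4/35; P(data | r = 5) = (5/7)(2/6)(1/5) = 1/21.
Multiplying each by its prior: 1/3 · 6/35 = 2/35, 1/3 · 4/35 = 4/105, 1/3 · 1/21 = 1/63; summing to 1/9.
Hence P(r = 5 | data) = (1/63) / (1/9) = 1/7.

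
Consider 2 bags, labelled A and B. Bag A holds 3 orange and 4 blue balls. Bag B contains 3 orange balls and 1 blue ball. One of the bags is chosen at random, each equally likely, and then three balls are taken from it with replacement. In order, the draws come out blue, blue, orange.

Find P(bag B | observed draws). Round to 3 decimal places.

0.251

Under each hypothesis, the probability of the observed sequence is: P(data | bag A) = (4/7)(4/7)(3/7) = 0.13994; P(data | bag B) = (1/4)(1/4)(3/4) = 0.046875.
The prior-weighted likelihoods are 1/2 · 0.13994 = 0.069971, 1/2 · 0.046875 = 0.023438; with total 0.093408.
Hence P(bag B | data) = (0.023438) / (0.093408) = 0.25091.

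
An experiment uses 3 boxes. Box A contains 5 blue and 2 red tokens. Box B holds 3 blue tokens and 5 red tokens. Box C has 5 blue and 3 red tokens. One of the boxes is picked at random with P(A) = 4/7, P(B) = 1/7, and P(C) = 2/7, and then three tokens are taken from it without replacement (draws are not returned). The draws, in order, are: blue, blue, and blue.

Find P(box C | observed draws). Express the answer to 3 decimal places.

The likelihood of the observed sequence under each hypothesis: P(data | box A) = (5/7)(4/6)(3/5) = 2/7; P(data | box B) = (3/8)(2/7)(1/6) = 1/56; P(data | box C) = (5/8)(4/7)(3/6) = 5/28.
Weighting by the prior gives 4/7 · 2/7 = 8/49, 1/7 · 1/56 = 1/392, 2/7 · 5/28 = 5/98; with total 85/392.
Hence P(box C | data) = (5/98) / (85/392) = 4/17.

0.235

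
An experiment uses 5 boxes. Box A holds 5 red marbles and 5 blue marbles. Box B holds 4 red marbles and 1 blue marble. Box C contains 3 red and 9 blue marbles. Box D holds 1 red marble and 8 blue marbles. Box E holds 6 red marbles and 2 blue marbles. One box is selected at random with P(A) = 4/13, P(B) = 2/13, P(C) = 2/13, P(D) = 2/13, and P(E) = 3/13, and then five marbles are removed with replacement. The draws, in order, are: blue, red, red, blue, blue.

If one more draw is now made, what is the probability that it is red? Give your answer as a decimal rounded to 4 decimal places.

0.4557

The likelihood of the observed sequence under each hypothesis: P(data | box A) = (5/10)(5/10)(5/10)(5/10)(5/10) = 0.03125; P(data | box B) = (1/5)(4/5)(4/5)(1/5)(1/5) = 0.00512; P(data | box C) = (9/12)(3/12)(3/12)(9/12)(9/12) = 0.026367; P(data | box D) = (8/9)(1/9)(1/9)(8/9)(8/9) = 0.0086708; P(data | box E) = (2/8)(6/8)(6/8)(2/8)(2/8) = 0.0087891.
Multiplying each by its prior: 4/13 · 0.03125 = 0.0096154, 2/13 · 0.00512 = 0.00078769, 2/13 · 0.026367 = 0.0040565, 2/13 · 0.0086708 = 0.001334, 3/13 · 0.0087891 = 0.0020282; with total 0.017822.
The posterior is then P(box A | data) = 0.53953, P(box B | data) = 0.044198, P(box C | data) = 0.22761, P(box D | data) = 0.07485, P(box E | data) = 0.11381.
The predictive probability is P(red next | data) = (1/2)(0.53953) + (4/5)(0.044198) + (1/4)(0.22761) + (1/9)(0.07485) + (3/4)(0.11381) = 0.4557.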